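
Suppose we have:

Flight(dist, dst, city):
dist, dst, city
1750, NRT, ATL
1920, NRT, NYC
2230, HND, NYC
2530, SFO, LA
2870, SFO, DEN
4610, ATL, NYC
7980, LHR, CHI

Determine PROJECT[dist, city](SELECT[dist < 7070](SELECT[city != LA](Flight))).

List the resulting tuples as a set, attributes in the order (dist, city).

{(1750, ATL), (1920, NYC), (2230, NYC), (2870, DEN), (4610, NYC)}

Selection city != LA: {(1750, NRT, ATL), (1920, NRT, NYC), (2230, HND, NYC), (2870, SFO, DEN), (4610, ATL, NYC), (7980, LHR, CHI)}
Selection dist < 7070: {(1750, NRT, ATL), (1920, NRT, NYC), (2230, HND, NYC), (2870, SFO, DEN), (4610, ATL, NYC)}
π[dist, city]: project onto (dist, city) → {(1750, ATL), (1920, NYC), (2230, NYC), (2870, DEN), (4610, NYC)}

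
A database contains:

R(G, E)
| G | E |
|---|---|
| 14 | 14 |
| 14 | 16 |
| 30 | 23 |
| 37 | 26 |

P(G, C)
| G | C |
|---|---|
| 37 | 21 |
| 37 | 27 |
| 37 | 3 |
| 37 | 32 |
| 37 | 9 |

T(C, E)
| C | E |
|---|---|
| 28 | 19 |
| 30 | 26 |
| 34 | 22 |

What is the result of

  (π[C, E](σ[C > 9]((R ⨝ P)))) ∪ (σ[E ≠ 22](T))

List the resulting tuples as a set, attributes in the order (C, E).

Natural join on G: {(37, 26, 21), (37, 26, 27), (37, 26, 3), (37, 26, 32), (37, 26, 9)}
σ[C > 9]: keep tuples satisfying C > 9 → {(37, 26, 21), (37, 26, 27), (37, 26, 32)}
Keep only column(s) C, E: {(21, 26), (27, 26), (32, 26)}
σ[E ≠ 22]: keep tuples satisfying E ≠ 22 → {(28, 19), (30, 26)}
Taking the union: {(21, 26), (27, 26), (28, 19), (30, 26), (32, 26)}

{(21, 26), (27, 26), (28, 19), (30, 26), (32, 26)}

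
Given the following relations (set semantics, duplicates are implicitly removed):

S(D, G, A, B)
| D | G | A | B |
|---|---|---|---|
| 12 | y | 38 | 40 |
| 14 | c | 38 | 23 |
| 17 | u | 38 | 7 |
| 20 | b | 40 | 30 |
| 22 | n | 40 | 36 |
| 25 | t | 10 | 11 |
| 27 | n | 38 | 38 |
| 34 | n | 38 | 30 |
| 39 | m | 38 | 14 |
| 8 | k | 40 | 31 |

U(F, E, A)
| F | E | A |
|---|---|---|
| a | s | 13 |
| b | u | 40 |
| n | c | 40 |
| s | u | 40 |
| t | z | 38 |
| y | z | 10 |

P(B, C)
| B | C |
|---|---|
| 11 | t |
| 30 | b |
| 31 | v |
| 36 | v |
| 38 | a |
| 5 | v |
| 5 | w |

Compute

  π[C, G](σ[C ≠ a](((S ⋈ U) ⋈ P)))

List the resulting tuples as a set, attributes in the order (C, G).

{(b, b), (b, n), (t, t), (v, k), (v, n)}

S ⋈ U (natural join on A): {(12, y, 38, 40, t, z), (14, c, 38, 23, t, z), (17, u, 38, 7, t, z), (20, b, 40, 30, b, u), (20, b, 40, 30, n, c), (20, b, 40, 30, s, u), (22, n, 40, 36, b, u), (22, n, 40, 36, n, c), (22, n, 40, 36, s, u), (25, t, 10, 11, y, z), (27, n, 38, 38, t, z), (34, n, 38, 30, t, z), (39, m, 38, 14, t, z), (8, k, 40, 31, b, u), (8, k, 40, 31, n, c), (8, k, 40, 31, s, u)}
(S ⋈ U) ⋈ P (natural join on B): {(20, b, 40, 30, b, u, b), (20, b, 40, 30, n, c, b), (20, b, 40, 30, s, u, b), (22, n, 40, 36, b, u, v), (22, n, 40, 36, n, c, v), (22, n, 40, 36, s, u, v), (25, t, 10, 11, y, z, t), (27, n, 38, 38, t, z, a), (34, n, 38, 30, t, z, b), (8, k, 40, 31, b, u, v), (8, k, 40, 31, n, c, v), (8, k, 40, 31, s, u, v)}
Apply σ_{C ≠ a}; surviving tuples: {(20, b, 40, 30, b, u, b), (20, b, 40, 30, n, c, b), (20, b, 40, 30, s, u, b), (22, n, 40, 36, b, u, v), (22, n, 40, 36, n, c, v), (22, n, 40, 36, s, u, v), (25, t, 10, 11, y, z, t), (34, n, 38, 30, t, z, b), (8, k, 40, 31, b, u, v), (8, k, 40, 31, n, c, v), (8, k, 40, 31, s, u, v)}
Keep only column(s) C, G (6 duplicate(s) eliminated): {(b, b), (b, n), (t, t), (v, k), (v, n)}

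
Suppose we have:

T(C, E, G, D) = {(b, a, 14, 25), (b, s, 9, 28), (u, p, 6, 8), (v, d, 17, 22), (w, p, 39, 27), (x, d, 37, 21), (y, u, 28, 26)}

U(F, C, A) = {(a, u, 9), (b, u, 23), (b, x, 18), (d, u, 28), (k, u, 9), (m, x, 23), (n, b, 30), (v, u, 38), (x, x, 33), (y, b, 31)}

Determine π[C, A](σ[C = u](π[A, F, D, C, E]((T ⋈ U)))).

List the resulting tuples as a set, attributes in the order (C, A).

{(u, 23), (u, 28), (u, 38), (u, 9)}

Natural join on C: {(b, a, 14, 25, n, 30), (b, a, 14, 25, y, 31), (b, s, 9, 28, n, 30), (b, s, 9, 28, y, 31), (u, p, 6, 8, a, 9), (u, p, 6, 8, b, 23), (u, p, 6, 8, d, 28), (u, p, 6, 8, k, 9), (u, p, 6, 8, v, 38), (x, d, 37, 21, b, 18), (x, d, 37, 21, m, 23), (x, d, 37, 21, x, 33)}
π_{A, F, D, C, E} gives {(18, b, 21, x, d), (23, b, 8, u, p), (23, m, 21, x, d), (28, d, 8, u, p), (30, n, 25, b, a), (30, n, 28, b, s), (31, y, 25, b, a), (31, y, 28, b, s), (33, x, 21, x, d), (38, v, 8, u, p), (9, a, 8, u, p), (9, k, 8, u, p)}.
Apply σ_{C = u}; surviving tuples: {(23, b, 8, u, p), (28, d, 8, u, p), (38, v, 8, u, p), (9, a, 8, u, p), (9, k, 8, u, p)}
π_{C, A} gives {(u, 23), (u, 28), (u, 38), (u, 9)} (1 duplicate(s) eliminated).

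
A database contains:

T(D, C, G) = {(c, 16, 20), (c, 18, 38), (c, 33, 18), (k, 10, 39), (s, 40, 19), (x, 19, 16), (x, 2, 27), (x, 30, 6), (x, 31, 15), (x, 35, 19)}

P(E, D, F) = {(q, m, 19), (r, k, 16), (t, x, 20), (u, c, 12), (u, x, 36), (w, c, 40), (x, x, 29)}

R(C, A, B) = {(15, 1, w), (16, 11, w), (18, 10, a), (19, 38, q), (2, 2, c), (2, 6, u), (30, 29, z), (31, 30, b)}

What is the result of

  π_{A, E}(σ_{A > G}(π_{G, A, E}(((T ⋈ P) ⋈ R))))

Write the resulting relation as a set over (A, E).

{(29, t), (29, u), (29, x), (30, t), (30, u), (30, x), (38, t), (38, u), (38, x)}

T ⋈ P (natural join on D): {(c, 16, 20, u, 12), (c, 16, 20, w, 40), (c, 18, 38, u, 12), (c, 18, 38, w, 40), (c, 33, 18, u, 12), (c, 33, 18, w, 40), (k, 10, 39, r, 16), (x, 19, 16, t, 20), (x, 19, 16, u, 36), (x, 19, 16, x, 29), (x, 2, 27, t, 20), (x, 2, 27, u, 36), (x, 2, 27, x, 29), (x, 30, 6, t, 20), (x, 30, 6, u, 36), (x, 30, 6, x, 29), (x, 31, 15, t, 20), (x, 31, 15, u, 36), (x, 31, 15, x, 29), (x, 35, 19, t, 20), (x, 35, 19, u, 36), (x, 35, 19, x, 29)}
(T ⋈ P) ⋈ R (natural join on C): {(c, 16, 20, u, 12, 11, w), (c, 16, 20, w, 40, 11, w), (c, 18, 38, u, 12, 10, a), (c, 18, 38, w, 40, 10, a), (x, 19, 16, t, 20, 38, q), (x, 19, 16, u, 36, 38, q), (x, 19, 16, x, 29, 38, q), (x, 2, 27, t, 20, 2, c), (x, 2, 27, t, 20, 6, u), (x, 2, 27, u, 36, 2, c), (x, 2, 27, u, 36, 6, u), (x, 2, 27, x, 29, 2, c), (x, 2, 27, x, 29, 6, u), (x, 30, 6, t, 20, 29, z), (x, 30, 6, u, 36, 29, z), (x, 30, 6, x, 29, 29, z), (x, 31, 15, t, 20, 30, b), (x, 31, 15, u, 36, 30, b), (x, 31, 15, x, 29, 30, b)}
Projecting to G, A, E: {(15, 30, t), (15, 30, u), (15, 30, x), (16, 38, t), (16, 38, u), (16, 38, x), (20, 11, u), (20, 11, w), (27, 2, t), (27, 2, u), (27, 2, x), (27, 6, t), (27, 6, u), (27, 6, x), (38, 10, u), (38, 10, w), (6, 29, t), (6, 29, u), (6, 29, x)}
Selection A > G: {(15, 30, t), (15, 30, u), (15, 30, x), (16, 38, t), (16, 38, u), (16, 38, x), (6, 29, t), (6, 29, u), (6, 29, x)}
Projecting to A, E: {(29, t), (29, u), (29, x), (30, t), (30, u), (30, x), (38, t), (38, u), (38, x)}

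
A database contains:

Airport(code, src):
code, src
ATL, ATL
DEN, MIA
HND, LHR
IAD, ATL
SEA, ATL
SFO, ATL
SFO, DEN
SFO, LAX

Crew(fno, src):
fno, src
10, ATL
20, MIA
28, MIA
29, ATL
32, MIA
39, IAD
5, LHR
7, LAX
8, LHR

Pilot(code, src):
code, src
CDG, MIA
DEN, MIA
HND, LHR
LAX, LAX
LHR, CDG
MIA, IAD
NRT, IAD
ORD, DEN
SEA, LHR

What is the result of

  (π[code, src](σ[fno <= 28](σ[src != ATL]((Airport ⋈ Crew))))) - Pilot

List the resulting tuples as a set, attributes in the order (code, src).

{(SFO, LAX)}

Joining Airport and Crew on src yields {(ATL, ATL, 10), (ATL, ATL, 29), (DEN, MIA, 20), (DEN, MIA, 28), (DEN, MIA, 32), (HND, LHR, 5), (HND, LHR, 8), (IAD, ATL, 10), (IAD, ATL, 29), (SEA, ATL, 10), (SEA, ATL, 29), (SFO, ATL, 10), (SFO, ATL, 29), (SFO, LAX, 7)}.
Apply σ_{src != ATL}; surviving tuples: {(DEN, MIA, 20), (DEN, MIA, 28), (DEN, MIA, 32), (HND, LHR, 5), (HND, LHR, 8), (SFO, LAX, 7)}
Apply σ_{fno <= 28}; surviving tuples: {(DEN, MIA, 20), (DEN, MIA, 28), (HND, LHR, 5), (HND, LHR, 8), (SFO, LAX, 7)}
π[code, src]: project onto (code, src) (2 duplicate(s) eliminated) → {(DEN, MIA), (HND, LHR), (SFO, LAX)}
Taking the difference: {(SFO, LAX)}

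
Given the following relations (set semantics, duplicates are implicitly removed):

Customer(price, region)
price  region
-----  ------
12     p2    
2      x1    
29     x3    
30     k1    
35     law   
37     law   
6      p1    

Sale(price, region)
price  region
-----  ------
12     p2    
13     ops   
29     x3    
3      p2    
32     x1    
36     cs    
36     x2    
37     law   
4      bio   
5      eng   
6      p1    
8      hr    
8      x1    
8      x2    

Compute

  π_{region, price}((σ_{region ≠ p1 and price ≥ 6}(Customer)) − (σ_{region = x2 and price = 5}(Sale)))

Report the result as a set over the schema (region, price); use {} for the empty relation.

Filtering on region ≠ p1 and price ≥ 6 leaves {(12, p2), (29, x3), (30, k1), (35, law), (37, law)}.
Filtering on region = x2 and price = 5 leaves {}.
Taking the difference: {(12, p2), (29, x3), (30, k1), (35, law), (37, law)}
Projecting to region, price: {(k1, 30), (law, 35), (law, 37), (p2, 12), (x3, 29)}

{(k1, 30), (law, 35), (law, 37), (p2, 12), (x3, 29)}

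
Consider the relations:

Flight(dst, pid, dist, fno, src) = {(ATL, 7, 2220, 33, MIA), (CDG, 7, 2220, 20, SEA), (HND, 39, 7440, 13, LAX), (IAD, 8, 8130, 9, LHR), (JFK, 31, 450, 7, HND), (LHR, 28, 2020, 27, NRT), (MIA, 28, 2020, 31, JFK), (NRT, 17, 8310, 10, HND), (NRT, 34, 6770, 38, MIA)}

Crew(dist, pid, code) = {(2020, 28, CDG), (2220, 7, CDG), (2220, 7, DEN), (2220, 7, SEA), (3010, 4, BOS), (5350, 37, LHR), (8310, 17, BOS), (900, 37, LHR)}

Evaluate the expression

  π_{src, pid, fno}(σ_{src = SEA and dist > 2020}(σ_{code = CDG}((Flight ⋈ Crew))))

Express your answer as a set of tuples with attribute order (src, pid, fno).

Flight ⋈ Crew (natural join on pid, dist): {(ATL, 7, 2220, 33, MIA, CDG), (ATL, 7, 2220, 33, MIA, DEN), (ATL, 7, 2220, 33, MIA, SEA), (CDG, 7, 2220, 20, SEA, CDG), (CDG, 7, 2220, 20, SEA, DEN), (CDG, 7, 2220, 20, SEA, SEA), (LHR, 28, 2020, 27, NRT, CDG), (MIA, 28, 2020, 31, JFK, CDG), (NRT, 17, 8310, 10, HND, BOS)}
Apply σ_{code = CDG}; surviving tuples: {(ATL, 7, 2220, 33, MIA, CDG), (CDG, 7, 2220, 20, SEA, CDG), (LHR, 28, 2020, 27, NRT, CDG), (MIA, 28, 2020, 31, JFK, CDG)}
Apply σ_{src = SEA and dist > 2020}; surviving tuples: {(CDG, 7, 2220, 20, SEA, CDG)}
Keep only column(s) src, pid, fno: {(SEA, 7, 20)}

{(SEA, 7, 20)}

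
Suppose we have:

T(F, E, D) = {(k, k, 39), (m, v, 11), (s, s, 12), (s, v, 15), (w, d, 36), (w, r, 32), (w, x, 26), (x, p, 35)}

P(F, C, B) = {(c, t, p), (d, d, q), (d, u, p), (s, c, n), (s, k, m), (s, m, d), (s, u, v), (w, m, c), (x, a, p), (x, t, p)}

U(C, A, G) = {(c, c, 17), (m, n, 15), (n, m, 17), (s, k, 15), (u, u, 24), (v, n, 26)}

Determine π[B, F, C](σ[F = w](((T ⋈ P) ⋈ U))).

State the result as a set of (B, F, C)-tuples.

{(c, w, m)}

T ⋈ P (natural join on F): {(s, s, 12, c, n), (s, s, 12, k, m), (s, s, 12, m, d), (s, s, 12, u, v), (s, v, 15, c, n), (s, v, 15, k, m), (s, v, 15, m, d), (s, v, 15, u, v), (w, d, 36, m, c), (w, r, 32, m, c), (w, x, 26, m, c), (x, p, 35, a, p), (x, p, 35, t, p)}
(T ⋈ P) ⋈ U (natural join on C): {(s, s, 12, c, n, c, 17), (s, s, 12, m, d, n, 15), (s, s, 12, u, v, u, 24), (s, v, 15, c, n, c, 17), (s, v, 15, m, d, n, 15), (s, v, 15, u, v, u, 24), (w, d, 36, m, c, n, 15), (w, r, 32, m, c, n, 15), (w, x, 26, m, c, n, 15)}
Selection F = w: {(w, d, 36, m, c, n, 15), (w, r, 32, m, c, n, 15), (w, x, 26, m, c, n, 15)}
Keep only column(s) B, F, C (2 duplicate(s) eliminated): {(c, w, m)}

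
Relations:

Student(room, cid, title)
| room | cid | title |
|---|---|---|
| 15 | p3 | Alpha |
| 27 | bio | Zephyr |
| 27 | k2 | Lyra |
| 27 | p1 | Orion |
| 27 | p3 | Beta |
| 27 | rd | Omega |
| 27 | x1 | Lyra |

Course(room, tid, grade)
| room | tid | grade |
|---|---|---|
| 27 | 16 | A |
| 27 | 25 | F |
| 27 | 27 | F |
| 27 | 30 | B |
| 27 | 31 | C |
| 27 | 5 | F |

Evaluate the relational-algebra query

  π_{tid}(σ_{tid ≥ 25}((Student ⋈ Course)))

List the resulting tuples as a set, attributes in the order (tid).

Joining Student and Course on room yields {(27, bio, Zephyr, 16, A), (27, bio, Zephyr, 25, F), (27, bio, Zephyr, 27, F), (27, bio, Zephyr, 30, B), (27, bio, Zephyr, 31, C), (27, bio, Zephyr, 5, F), (27, k2, Lyra, 16, A), (27, k2, Lyra, 25, F), (27, k2, Lyra, 27, F), (27, k2, Lyra, 30, B), (27, k2, Lyra, 31, C), (27, k2, Lyra, 5, F), (27, p1, Orion, 16, A), (27, p1, Orion, 25, F), (27, p1, Orion, 27, F), (27, p1, Orion, 30, B), (27, p1, Orion, 31, C), (27, p1, Orion, 5, F), (27, p3, Beta, 16, A), (27, p3, Beta, 25, F), (27, p3, Beta, 27, F), (27, p3, Beta, 30, B), (27, p3, Beta, 31, C), (27, p3, Beta, 5, F), (27, rd, Omega, 16, A), (27, rd, Omega, 25, F), (27, rd, Omega, 27, F), (27, rd, Omega, 30, B), (27, rd, Omega, 31, C), (27, rd, Omega, 5, F), (27, x1, Lyra, 16, A), (27, x1, Lyra, 25, F), (27, x1, Lyra, 27, F), (27, x1, Lyra, 30, B), (27, x1, Lyra, 31, C), (27, x1, Lyra, 5, F)}.
σ[tid ≥ 25]: keep tuples satisfying tid ≥ 25 → {(27, bio, Zephyr, 25, F), (27, bio, Zephyr, 27, F), (27, bio, Zephyr, 30, B), (27, bio, Zephyr, 31, C), (27, k2, Lyra, 25, F), (27, k2, Lyra, 27, F), (27, k2, Lyra, 30, B), (27, k2, Lyra, 31, C), (27, p1, Orion, 25, F), (27, p1, Orion, 27, F), (27, p1, Orion, 30, B), (27, p1, Orion, 31, C), (27, p3, Beta, 25, F), (27, p3, Beta, 27, F), (27, p3, Beta, 30, B), (27, p3, Beta, 31, C), (27, rd, Omega, 25, F), (27, rd, Omega, 27, F), (27, rd, Omega, 30, B), (27, rd, Omega, 31, C), (27, x1, Lyra, 25, F), (27, x1, Lyra, 27, F), (27, x1, Lyra, 30, B), (27, x1, Lyra, 31, C)}
π_{tid} gives {25, 27, 30, 31} (20 duplicate(s) eliminated).

{25, 27, 30, 31}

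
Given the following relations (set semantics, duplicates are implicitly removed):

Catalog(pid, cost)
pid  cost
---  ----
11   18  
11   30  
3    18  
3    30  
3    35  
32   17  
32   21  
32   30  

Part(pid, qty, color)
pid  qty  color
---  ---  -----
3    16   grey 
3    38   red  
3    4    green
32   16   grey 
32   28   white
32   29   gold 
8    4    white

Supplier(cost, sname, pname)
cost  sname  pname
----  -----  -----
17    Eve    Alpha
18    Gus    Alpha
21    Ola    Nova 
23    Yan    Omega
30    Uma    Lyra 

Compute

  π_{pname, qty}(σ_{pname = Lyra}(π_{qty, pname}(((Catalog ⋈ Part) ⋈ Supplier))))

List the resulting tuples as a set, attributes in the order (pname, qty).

Catalog ⋈ Part (natural join on pid): {(3, 18, 16, grey), (3, 18, 38, red), (3, 18, 4, green), (3, 30, 16, grey), (3, 30, 38, red), (3, 30, 4, green), (3, 35, 16, grey), (3, 35, 38, red), (3, 35, 4, green), (32, 17, 16, grey), (32, 17, 28, white), (32, 17, 29, gold), (32, 21, 16, grey), (32, 21, 28, white), (32, 21, 29, gold), (32, 30, 16, grey), (32, 30, 28, white), (32, 30, 29, gold)}
(Catalog ⋈ Part) ⋈ Supplier (natural join on cost): {(3, 18, 16, grey, Gus, Alpha), (3, 18, 38, red, Gus, Alpha), (3, 18, 4, green, Gus, Alpha), (3, 30, 16, grey, Uma, Lyra), (3, 30, 38, red, Uma, Lyra), (3, 30, 4, green, Uma, Lyra), (32, 17, 16, grey, Eve, Alpha), (32, 17, 28, white, Eve, Alpha), (32, 17, 29, gold, Eve, Alpha), (32, 21, 16, grey, Ola, Nova), (32, 21, 28, white, Ola, Nova), (32, 21, 29, gold, Ola, Nova), (32, 30, 16, grey, Uma, Lyra), (32, 30, 28, white, Uma, Lyra), (32, 30, 29, gold, Uma, Lyra)}
π_{qty, pname} gives {(16, Alpha), (16, Lyra), (16, Nova), (28, Alpha), (28, Lyra), (28, Nova), (29, Alpha), (29, Lyra), (29, Nova), (38, Alpha), (38, Lyra), (4, Alpha), (4, Lyra)} (2 duplicate(s) eliminated).
Apply σ_{pname = Lyra}; surviving tuples: {(16, Lyra), (28, Lyra), (29, Lyra), (38, Lyra), (4, Lyra)}
π_{pname, qty} gives {(Lyra, 16), (Lyra, 28), (Lyra, 29), (Lyra, 38), (Lyra, 4)}.

{(Lyra, 16), (Lyra, 28), (Lyra, 29), (Lyra, 38), (Lyra, 4)}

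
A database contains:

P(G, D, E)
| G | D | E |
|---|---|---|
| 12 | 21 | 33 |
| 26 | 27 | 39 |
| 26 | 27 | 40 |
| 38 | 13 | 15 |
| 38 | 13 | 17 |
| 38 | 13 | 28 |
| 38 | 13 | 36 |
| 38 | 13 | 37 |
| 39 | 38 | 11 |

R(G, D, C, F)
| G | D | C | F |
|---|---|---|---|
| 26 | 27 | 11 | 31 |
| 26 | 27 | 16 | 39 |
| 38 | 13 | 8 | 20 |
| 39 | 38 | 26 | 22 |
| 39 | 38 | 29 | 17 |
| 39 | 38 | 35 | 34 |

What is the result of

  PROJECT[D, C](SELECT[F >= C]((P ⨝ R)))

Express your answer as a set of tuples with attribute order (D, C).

{(13, 8), (27, 11), (27, 16)}

Joining P and R on G, D yields {(26, 27, 39, 11, 31), (26, 27, 39, 16, 39), (26, 27, 40, 11, 31), (26, 27, 40, 16, 39), (38, 13, 15, 8, 20), (38, 13, 17, 8, 20), (38, 13, 28, 8, 20), (38, 13, 36, 8, 20), (38, 13, 37, 8, 20), (39, 38, 11, 26, 22), (39, 38, 11, 29, 17), (39, 38, 11, 35, 34)}.
Filtering on F >= C leaves {(26, 27, 39, 11, 31), (26, 27, 39, 16, 39), (26, 27, 40, 11, 31), (26, 27, 40, 16, 39), (38, 13, 15, 8, 20), (38, 13, 17, 8, 20), (38, 13, 28, 8, 20), (38, 13, 36, 8, 20), (38, 13, 37, 8, 20)}.
π[D, C]: project onto (D, C) (6 duplicate(s) eliminated) → {(13, 8), (27, 11), (27, 16)}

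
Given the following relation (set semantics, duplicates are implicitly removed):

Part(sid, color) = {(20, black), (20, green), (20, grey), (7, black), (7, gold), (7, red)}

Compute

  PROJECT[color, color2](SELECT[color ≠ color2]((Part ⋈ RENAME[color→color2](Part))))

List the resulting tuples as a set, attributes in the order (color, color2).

ρ[color→color2]: schema becomes (sid, color2); tuples unchanged.
Joining Part and RENAME[color→color2](Part) on sid yields {(20, black, black), (20, black, green), (20, black, grey), (20, green, black), (20, green, green), (20, green, grey), (20, grey, black), (20, grey, green), (20, grey, grey), (7, black, black), (7, black, gold), (7, black, red), (7, gold, black), (7, gold, gold), (7, gold, red), (7, red, black), (7, red, gold), (7, red, red)}.
Apply σ_{color ≠ color2}; surviving tuples: {(20, black, green), (20, black, grey), (20, green, black), (20, green, grey), (20, grey, black), (20, grey, green), (7, black, gold), (7, black, red), (7, gold, black), (7, gold, red), (7, red, black), (7, red, gold)}
π[color, color2]: project onto (color, color2) → {(black, gold), (black, green), (black, grey), (black, red), (gold, black), (gold, red), (green, black), (green, grey), (grey, black), (grey, green), (red, black), (red, gold)}

{(black, gold), (black, green), (black, grey), (black, red), (gold, black), (gold, red), (green, black), (green, grey), (grey, black), (grey, green), (red, black), (red, gold)}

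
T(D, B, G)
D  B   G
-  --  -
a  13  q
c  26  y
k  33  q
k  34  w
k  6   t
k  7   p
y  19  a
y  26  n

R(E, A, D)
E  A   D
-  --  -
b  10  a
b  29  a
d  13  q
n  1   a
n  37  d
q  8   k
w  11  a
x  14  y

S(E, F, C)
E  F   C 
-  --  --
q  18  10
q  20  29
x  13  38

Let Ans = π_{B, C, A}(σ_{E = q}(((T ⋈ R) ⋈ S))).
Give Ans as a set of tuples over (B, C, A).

Joining T and R on D yields {(a, 13, q, b, 10), (a, 13, q, b, 29), (a, 13, q, n, 1), (a, 13, q, w, 11), (k, 33, q, q, 8), (k, 34, w, q, 8), (k, 6, t, q, 8), (k, 7, p, q, 8), (y, 19, a, x, 14), (y, 26, n, x, 14)}.
Joining (T ⋈ R) and S on E yields {(k, 33, q, q, 8, 18, 10), (k, 33, q, q, 8, 20, 29), (k, 34, w, q, 8, 18, 10), (k, 34, w, q, 8, 20, 29), (k, 6, t, q, 8, 18, 10), (k, 6, t, q, 8, 20, 29), (k, 7, p, q, 8, 18, 10), (k, 7, p, q, 8, 20, 29), (y, 19, a, x, 14, 13, 38), (y, 26, n, x, 14, 13, 38)}.
Selection E = q: {(k, 33, q, q, 8, 18, 10), (k, 33, q, q, 8, 20, 29), (k, 34, w, q, 8, 18, 10), (k, 34, w, q, 8, 20, 29), (k, 6, t, q, 8, 18, 10), (k, 6, t, q, 8, 20, 29), (k, 7, p, q, 8, 18, 10), (k, 7, p, q, 8, 20, 29)}
π_{B, C, A} gives {(33, 10, 8), (33, 29, 8), (34, 10, 8), (34, 29, 8), (6, 10, 8), (6, 29, 8), (7, 10, 8), (7, 29, 8)}.

{(33, 10, 8), (33, 29, 8), (34, 10, 8), (34, 29, 8), (6, 10, 8), (6, 29, 8), (7, 10, 8), (7, 29, 8)}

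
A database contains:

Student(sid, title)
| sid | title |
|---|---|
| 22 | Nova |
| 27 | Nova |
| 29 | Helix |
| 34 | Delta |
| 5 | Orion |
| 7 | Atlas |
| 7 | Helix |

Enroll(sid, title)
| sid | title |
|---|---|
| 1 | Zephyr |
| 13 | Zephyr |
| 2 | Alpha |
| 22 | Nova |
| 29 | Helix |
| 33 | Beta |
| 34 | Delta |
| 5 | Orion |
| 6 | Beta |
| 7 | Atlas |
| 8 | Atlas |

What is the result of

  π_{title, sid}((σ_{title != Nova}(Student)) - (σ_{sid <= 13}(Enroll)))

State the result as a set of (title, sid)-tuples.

Apply σ_{title != Nova}; surviving tuples: {(29, Helix), (34, Delta), (5, Orion), (7, Atlas), (7, Helix)}
Apply σ_{sid <= 13}; surviving tuples: {(1, Zephyr), (13, Zephyr), (2, Alpha), (5, Orion), (6, Beta), (7, Atlas), (8, Atlas)}
Difference: {(29, Helix), (34, Delta), (5, Orion), (7, Atlas), (7, Helix)} with {(1, Zephyr), (13, Zephyr), (2, Alpha), (5, Orion), (6, Beta), (7, Atlas), (8, Atlas)} → {(29, Helix), (34, Delta), (7, Helix)}
π_{title, sid} gives {(Delta, 34), (Helix, 29), (Helix, 7)}.

{(Delta, 34), (Helix, 29), (Helix, 7)}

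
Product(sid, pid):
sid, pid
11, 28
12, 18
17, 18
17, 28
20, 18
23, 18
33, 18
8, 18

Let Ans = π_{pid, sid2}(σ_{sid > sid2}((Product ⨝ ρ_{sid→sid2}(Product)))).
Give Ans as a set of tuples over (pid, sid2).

{(18, 12), (18, 17), (18, 20), (18, 23), (18, 8), (28, 11)}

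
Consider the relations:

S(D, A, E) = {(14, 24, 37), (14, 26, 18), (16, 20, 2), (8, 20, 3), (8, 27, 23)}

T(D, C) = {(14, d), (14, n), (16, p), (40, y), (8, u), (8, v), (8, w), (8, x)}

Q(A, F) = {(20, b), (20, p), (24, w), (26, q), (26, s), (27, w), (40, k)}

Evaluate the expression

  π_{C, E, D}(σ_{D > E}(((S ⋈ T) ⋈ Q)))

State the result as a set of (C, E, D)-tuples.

Natural join on D: {(14, 24, 37, d), (14, 24, 37, n), (14, 26, 18, d), (14, 26, 18, n), (16, 20, 2, p), (8, 20, 3, u), (8, 20, 3, v), (8, 20, 3, w), (8, 20, 3, x), (8, 27, 23, u), (8, 27, 23, v), (8, 27, 23, w), (8, 27, 23, x)}
Natural join on A: {(14, 24, 37, d, w), (14, 24, 37, n, w), (14, 26, 18, d, q), (14, 26, 18, d, s), (14, 26, 18, n, q), (14, 26, 18, n, s), (16, 20, 2, p, b), (16, 20, 2, p, p), (8, 20, 3, u, b), (8, 20, 3, u, p), (8, 20, 3, v, b), (8, 20, 3, v, p), (8, 20, 3, w, b), (8, 20, 3, w, p), (8, 20, 3, x, b), (8, 20, 3, x, p), (8, 27, 23, u, w), (8, 27, 23, v, w), (8, 27, 23, w, w), (8, 27, 23, x, w)}
Filtering on D > E leaves {(16, 20, 2, p, b), (16, 20, 2, p, p), (8, 20, 3, u, b), (8, 20, 3, u, p), (8, 20, 3, v, b), (8, 20, 3, v, p), (8, 20, 3, w, b), (8, 20, 3, w, p), (8, 20, 3, x, b), (8, 20, 3, x, p)}.
π[C, E, D]: project onto (C, E, D) (5 duplicate(s) eliminated) → {(p, 2, 16), (u, 3, 8), (v, 3, 8), (w, 3, 8), (x, 3, 8)}

{(p, 2, 16), (u, 3, 8), (v, 3, 8), (w, 3, 8), (x, 3, 8)}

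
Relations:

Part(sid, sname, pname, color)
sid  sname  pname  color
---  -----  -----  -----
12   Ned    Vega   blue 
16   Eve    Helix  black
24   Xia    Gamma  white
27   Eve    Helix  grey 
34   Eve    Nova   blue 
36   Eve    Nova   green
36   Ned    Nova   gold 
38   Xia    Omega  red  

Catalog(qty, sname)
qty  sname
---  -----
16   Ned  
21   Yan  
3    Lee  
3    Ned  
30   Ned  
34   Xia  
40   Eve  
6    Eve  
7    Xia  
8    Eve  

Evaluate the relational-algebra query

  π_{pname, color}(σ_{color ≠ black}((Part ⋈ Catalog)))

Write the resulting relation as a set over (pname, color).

{(Gamma, white), (Helix, grey), (Nova, blue), (Nova, gold), (Nova, green), (Omega, red), (Vega, blue)}

Part ⋈ Catalog (natural join on sname): {(12, Ned, Vega, blue, 16), (12, Ned, Vega, blue, 3), (12, Ned, Vega, blue, 30), (16, Eve, Helix, black, 40), (16, Eve, Helix, black, 6), (16, Eve, Helix, black, 8), (24, Xia, Gamma, white, 34), (24, Xia, Gamma, white, 7), (27, Eve, Helix, grey, 40), (27, Eve, Helix, grey, 6), (27, Eve, Helix, grey, 8), (34, Eve, Nova, blue, 40), (34, Eve, Nova, blue, 6), (34, Eve, Nova, blue, 8), (36, Eve, Nova, green, 40), (36, Eve, Nova, green, 6), (36, Eve, Nova, green, 8), (36, Ned, Nova, gold, 16), (36, Ned, Nova, gold, 3), (36, Ned, Nova, gold, 30), (38, Xia, Omega, red, 34), (38, Xia, Omega, red, 7)}
Apply σ_{color ≠ black}; surviving tuples: {(12, Ned, Vega, blue, 16), (12, Ned, Vega, blue, 3), (12, Ned, Vega, blue, 30), (24, Xia, Gamma, white, 34), (24, Xia, Gamma, white, 7), (27, Eve, Helix, grey, 40), (27, Eve, Helix, grey, 6), (27, Eve, Helix, grey, 8), (34, Eve, Nova, blue, 40), (34, Eve, Nova, blue, 6), (34, Eve, Nova, blue, 8), (36, Eve, Nova, green, 40), (36, Eve, Nova, green, 6), (36, Eve, Nova, green, 8), (36, Ned, Nova, gold, 16), (36, Ned, Nova, gold, 3), (36, Ned, Nova, gold, 30), (38, Xia, Omega, red, 34), (38, Xia, Omega, red, 7)}
π[pname, color]: project onto (pname, color) (12 duplicate(s) eliminated) → {(Gamma, white), (Helix, grey), (Nova, blue), (Nova, gold), (Nova, green), (Omega, red), (Vega, blue)}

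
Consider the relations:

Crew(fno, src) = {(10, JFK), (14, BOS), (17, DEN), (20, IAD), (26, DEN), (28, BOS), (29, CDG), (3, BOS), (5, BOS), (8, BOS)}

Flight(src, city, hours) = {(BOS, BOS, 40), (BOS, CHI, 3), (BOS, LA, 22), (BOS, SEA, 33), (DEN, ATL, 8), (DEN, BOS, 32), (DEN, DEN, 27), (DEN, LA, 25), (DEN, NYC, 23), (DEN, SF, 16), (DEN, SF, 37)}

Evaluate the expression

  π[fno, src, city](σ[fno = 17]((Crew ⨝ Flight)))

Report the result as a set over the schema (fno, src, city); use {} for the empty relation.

Joining Crew and Flight on src yields {(14, BOS, BOS, 40), (14, BOS, CHI, 3), (14, BOS, LA, 22), (14, BOS, SEA, 33), (17, DEN, ATL, 8), (17, DEN, BOS, 32), (17, DEN, DEN, 27), (17, DEN, LA, 25), (17, DEN, NYC, 23), (17, DEN, SF, 16), (17, DEN, SF, 37), (26, DEN, ATL, 8), (26, DEN, BOS, 32), (26, DEN, DEN, 27), (26, DEN, LA, 25), (26, DEN, NYC, 23), (26, DEN, SF, 16), (26, DEN, SF, 37), (28, BOS, BOS, 40), (28, BOS, CHI, 3), (28, BOS, LA, 22), (28, BOS, SEA, 33), (3, BOS, BOS, 40), (3, BOS, CHI, 3), (3, BOS, LA, 22), (3, BOS, SEA, 33), (5, BOS, BOS, 40), (5, BOS, CHI, 3), (5, BOS, LA, 22), (5, BOS, SEA, 33), (8, BOS, BOS, 40), (8, BOS, CHI, 3), (8, BOS, LA, 22), (8, BOS, SEA, 33)}.
σ[fno = 17]: keep tuples satisfying fno = 17 → {(17, DEN, ATL, 8), (17, DEN, BOS, 32), (17, DEN, DEN, 27), (17, DEN, LA, 25), (17, DEN, NYC, 23), (17, DEN, SF, 16), (17, DEN, SF, 37)}
Keep only column(s) fno, src, city (1 duplicate(s) eliminated): {(17, DEN, ATL), (17, DEN, BOS), (17, DEN, DEN), (17, DEN, LA), (17, DEN, NYC), (17, DEN, SF)}

{(17, DEN, ATL), (17, DEN, BOS), (17, DEN, DEN), (17, DEN, LA), (17, DEN, NYC), (17, DEN, SF)}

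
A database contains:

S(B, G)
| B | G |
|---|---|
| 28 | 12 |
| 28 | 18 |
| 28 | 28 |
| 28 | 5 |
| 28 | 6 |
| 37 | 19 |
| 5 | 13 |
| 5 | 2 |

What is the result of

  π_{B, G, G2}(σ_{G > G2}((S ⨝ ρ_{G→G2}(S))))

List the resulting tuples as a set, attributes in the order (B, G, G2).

{(28, 12, 5), (28, 12, 6), (28, 18, 12), (28, 18, 5), (28, 18, 6), (28, 28, 12), (28, 28, 18), (28, 28, 5), (28, 28, 6), (28, 6, 5), (5, 13, 2)}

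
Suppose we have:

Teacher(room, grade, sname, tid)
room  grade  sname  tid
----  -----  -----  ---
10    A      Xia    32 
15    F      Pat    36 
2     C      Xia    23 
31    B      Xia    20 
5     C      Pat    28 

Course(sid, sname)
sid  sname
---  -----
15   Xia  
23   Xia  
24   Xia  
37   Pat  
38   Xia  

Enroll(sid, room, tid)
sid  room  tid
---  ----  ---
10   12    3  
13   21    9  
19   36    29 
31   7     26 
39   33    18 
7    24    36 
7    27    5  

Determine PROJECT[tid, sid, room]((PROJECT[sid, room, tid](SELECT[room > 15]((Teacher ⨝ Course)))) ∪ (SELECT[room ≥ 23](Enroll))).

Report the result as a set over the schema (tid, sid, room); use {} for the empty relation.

{(18, 39, 33), (20, 15, 31), (20, 23, 31), (20, 24, 31), (20, 38, 31), (29, 19, 36), (36, 7, 24), (5, 7, 27)}

Natural join on sname: {(10, A, Xia, 32, 15), (10, A, Xia, 32, 23), (10, A, Xia, 32, 24), (10, A, Xia, 32, 38), (15, F, Pat, 36, 37), (2, C, Xia, 23, 15), (2, C, Xia, 23, 23), (2, C, Xia, 23, 24), (2, C, Xia, 23, 38), (31, B, Xia, 20, 15), (31, B, Xia, 20, 23), (31, B, Xia, 20, 24), (31, B, Xia, 20, 38), (5, C, Pat, 28, 37)}
Apply σ_{room > 15}; surviving tuples: {(31, B, Xia, 20, 15), (31, B, Xia, 20, 23), (31, B, Xia, 20, 24), (31, B, Xia, 20, 38)}
Keep only column(s) sid, room, tid: {(15, 31, 20), (23, 31, 20), (24, 31, 20), (38, 31, 20)}
Apply σ_{room ≥ 23}; surviving tuples: {(19, 36, 29), (39, 33, 18), (7, 24, 36), (7, 27, 5)}
Taking the union: {(15, 31, 20), (19, 36, 29), (23, 31, 20), (24, 31, 20), (38, 31, 20), (39, 33, 18), (7, 24, 36), (7, 27, 5)}
Keep only column(s) tid, sid, room: {(18, 39, 33), (20, 15, 31), (20, 23, 31), (20, 24, 31), (20, 38, 31), (29, 19, 36), (36, 7, 24), (5, 7, 27)}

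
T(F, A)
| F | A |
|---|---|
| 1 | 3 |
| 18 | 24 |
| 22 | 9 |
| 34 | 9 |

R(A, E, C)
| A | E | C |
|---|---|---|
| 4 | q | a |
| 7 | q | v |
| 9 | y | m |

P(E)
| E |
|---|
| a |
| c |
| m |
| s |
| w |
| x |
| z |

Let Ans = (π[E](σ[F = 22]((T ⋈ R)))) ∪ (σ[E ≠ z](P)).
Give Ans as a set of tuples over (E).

T ⋈ R (natural join on A): {(22, 9, y, m), (34, 9, y, m)}
Selection F = 22: {(22, 9, y, m)}
π[E]: project onto (E) → {y}
Selection E ≠ z: {a, c, m, s, w, x}
Union: {y} with {a, c, m, s, w, x} → {a, c, m, s, w, x, y}

{a, c, m, s, w, x, y}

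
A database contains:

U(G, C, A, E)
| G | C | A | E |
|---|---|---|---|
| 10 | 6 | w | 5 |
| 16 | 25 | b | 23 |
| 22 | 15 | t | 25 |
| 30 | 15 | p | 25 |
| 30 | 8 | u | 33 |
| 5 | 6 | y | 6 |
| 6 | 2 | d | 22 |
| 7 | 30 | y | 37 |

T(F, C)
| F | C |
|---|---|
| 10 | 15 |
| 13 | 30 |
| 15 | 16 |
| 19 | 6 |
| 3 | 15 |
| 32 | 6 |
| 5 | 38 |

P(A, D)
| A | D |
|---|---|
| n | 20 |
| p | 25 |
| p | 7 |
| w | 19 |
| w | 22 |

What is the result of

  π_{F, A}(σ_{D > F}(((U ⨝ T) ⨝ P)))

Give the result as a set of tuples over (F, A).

U ⋈ T (natural join on C): {(10, 6, w, 5, 19), (10, 6, w, 5, 32), (22, 15, t, 25, 10), (22, 15, t, 25, 3), (30, 15, p, 25, 10), (30, 15, p, 25, 3), (5, 6, y, 6, 19), (5, 6, y, 6, 32), (7, 30, y, 37, 13)}
(U ⨝ T) ⋈ P (natural join on A): {(10, 6, w, 5, 19, 19), (10, 6, w, 5, 19, 22), (10, 6, w, 5, 32, 19), (10, 6, w, 5, 32, 22), (30, 15, p, 25, 10, 25), (30, 15, p, 25, 10, 7), (30, 15, p, 25, 3, 25), (30, 15, p, 25, 3, 7)}
σ[D > F]: keep tuples satisfying D > F → {(10, 6, w, 5, 19, 22), (30, 15, p, 25, 10, 25), (30, 15, p, 25, 3, 25), (30, 15, p, 25, 3, 7)}
Projecting to F, A (1 duplicate(s) eliminated): {(10, p), (19, w), (3, p)}

{(10, p), (19, w), (3, p)}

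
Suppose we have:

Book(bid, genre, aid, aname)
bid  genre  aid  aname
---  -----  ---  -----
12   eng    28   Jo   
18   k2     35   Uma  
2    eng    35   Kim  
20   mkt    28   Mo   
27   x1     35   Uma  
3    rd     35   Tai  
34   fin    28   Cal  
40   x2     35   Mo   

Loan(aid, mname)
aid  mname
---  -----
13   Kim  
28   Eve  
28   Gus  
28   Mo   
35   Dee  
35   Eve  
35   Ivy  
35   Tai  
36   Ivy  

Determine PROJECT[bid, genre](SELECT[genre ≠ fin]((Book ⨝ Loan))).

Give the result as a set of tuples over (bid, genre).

Joining Book and Loan on aid yields {(12, eng, 28, Jo, Eve), (12, eng, 28, Jo, Gus), (12, eng, 28, Jo, Mo), (18, k2, 35, Uma, Dee), (18, k2, 35, Uma, Eve), (18, k2, 35, Uma, Ivy), (18, k2, 35, Uma, Tai), (2, eng, 35, Kim, Dee), (2, eng, 35, Kim, Eve), (2, eng, 35, Kim, Ivy), (2, eng, 35, Kim, Tai), (20, mkt, 28, Mo, Eve), (20, mkt, 28, Mo, Gus), (20, mkt, 28, Mo, Mo), (27, x1, 35, Uma, Dee), (27, x1, 35, Uma, Eve), (27, x1, 35, Uma, Ivy), (27, x1, 35, Uma, Tai), (3, rd, 35, Tai, Dee), (3, rd, 35, Tai, Eve), (3, rd, 35, Tai, Ivy), (3, rd, 35, Tai, Tai), (34, fin, 28, Cal, Eve), (34, fin, 28, Cal, Gus), (34, fin, 28, Cal, Mo), (40, x2, 35, Mo, Dee), (40, x2, 35, Mo, Eve), (40, x2, 35, Mo, Ivy), (40, x2, 35, Mo, Tai)}.
Selection genre ≠ fin: {(12, eng, 28, Jo, Eve), (12, eng, 28, Jo, Gus), (12, eng, 28, Jo, Mo), (18, k2, 35, Uma, Dee), (18, k2, 35, Uma, Eve), (18, k2, 35, Uma, Ivy), (18, k2, 35, Uma, Tai), (2, eng, 35, Kim, Dee), (2, eng, 35, Kim, Eve), (2, eng, 35, Kim, Ivy), (2, eng, 35, Kim, Tai), (20, mkt, 28, Mo, Eve), (20, mkt, 28, Mo, Gus), (20, mkt, 28, Mo, Mo), (27, x1, 35, Uma, Dee), (27, x1, 35, Uma, Eve), (27, x1, 35, Uma, Ivy), (27, x1, 35, Uma, Tai), (3, rd, 35, Tai, Dee), (3, rd, 35, Tai, Eve), (3, rd, 35, Tai, Ivy), (3, rd, 35, Tai, Tai), (40, x2, 35, Mo, Dee), (40, x2, 35, Mo, Eve), (40, x2, 35, Mo, Ivy), (40, x2, 35, Mo, Tai)}
π[bid, genre]: project onto (bid, genre) (19 duplicate(s) eliminated) → {(12, eng), (18, k2), (2, eng), (20, mkt), (27, x1), (3, rd), (40, x2)}

{(12, eng), (18, k2), (2, eng), (20, mkt), (27, x1), (3, rd), (40, x2)}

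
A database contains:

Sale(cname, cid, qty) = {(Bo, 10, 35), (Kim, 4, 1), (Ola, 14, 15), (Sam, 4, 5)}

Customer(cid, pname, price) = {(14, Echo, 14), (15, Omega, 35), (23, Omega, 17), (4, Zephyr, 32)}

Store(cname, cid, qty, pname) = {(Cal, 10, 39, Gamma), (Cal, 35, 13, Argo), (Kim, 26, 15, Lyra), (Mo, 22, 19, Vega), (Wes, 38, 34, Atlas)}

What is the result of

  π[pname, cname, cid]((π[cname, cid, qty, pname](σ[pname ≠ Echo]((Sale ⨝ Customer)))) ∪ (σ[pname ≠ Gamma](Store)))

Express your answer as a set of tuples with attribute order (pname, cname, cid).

Joining Sale and Customer on cid yields {(Kim, 4, 1, Zephyr, 32), (Ola, 14, 15, Echo, 14), (Sam, 4, 5, Zephyr, 32)}.
σ[pname ≠ Echo]: keep tuples satisfying pname ≠ Echo → {(Kim, 4, 1, Zephyr, 32), (Sam, 4, 5, Zephyr, 32)}
Keep only column(s) cname, cid, qty, pname: {(Kim, 4, 1, Zephyr), (Sam, 4, 5, Zephyr)}
σ[pname ≠ Gamma]: keep tuples satisfying pname ≠ Gamma → {(Cal, 35, 13, Argo), (Kim, 26, 15, Lyra), (Mo, 22, 19, Vega), (Wes, 38, 34, Atlas)}
Taking the union: {(Cal, 35, 13, Argo), (Kim, 26, 15, Lyra), (Kim, 4, 1, Zephyr), (Mo, 22, 19, Vega), (Sam, 4, 5, Zephyr), (Wes, 38, 34, Atlas)}
Keep only column(s) pname, cname, cid: {(Argo, Cal, 35), (Atlas, Wes, 38), (Lyra, Kim, 26), (Vega, Mo, 22), (Zephyr, Kim, 4), (Zephyr, Sam, 4)}

{(Argo, Cal, 35), (Atlas, Wes, 38), (Lyra, Kim, 26), (Vega, Mo, 22), (Zephyr, Kim, 4), (Zephyr, Sam, 4)}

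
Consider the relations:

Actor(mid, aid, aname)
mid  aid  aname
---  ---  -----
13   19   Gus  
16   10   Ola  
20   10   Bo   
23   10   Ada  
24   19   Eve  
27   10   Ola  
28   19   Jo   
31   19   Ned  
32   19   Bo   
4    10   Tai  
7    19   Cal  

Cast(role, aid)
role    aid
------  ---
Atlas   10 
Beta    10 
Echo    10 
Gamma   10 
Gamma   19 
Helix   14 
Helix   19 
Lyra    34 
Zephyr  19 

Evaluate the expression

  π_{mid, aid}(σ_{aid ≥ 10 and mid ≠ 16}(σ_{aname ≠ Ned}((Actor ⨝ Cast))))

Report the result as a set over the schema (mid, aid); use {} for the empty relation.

{(13, 19), (20, 10), (23, 10), (24, 19), (27, 10), (28, 19), (32, 19), (4, 10), (7, 19)}

Actor ⋈ Cast (natural join on aid): {(13, 19, Gus, Gamma), (13, 19, Gus, Helix), (13, 19, Gus, Zephyr), (16, 10, Ola, Atlas), (16, 10, Ola, Beta), (16, 10, Ola, Echo), (16, 10, Ola, Gamma), (20, 10, Bo, Atlas), (20, 10, Bo, Beta), (20, 10, Bo, Echo), (20, 10, Bo, Gamma), (23, 10, Ada, Atlas), (23, 10, Ada, Beta), (23, 10, Ada, Echo), (23, 10, Ada, Gamma), (24, 19, Eve, Gamma), (24, 19, Eve, Helix), (24, 19, Eve, Zephyr), (27, 10, Ola, Atlas), (27, 10, Ola, Beta), (27, 10, Ola, Echo), (27, 10, Ola, Gamma), (28, 19, Jo, Gamma), (28, 19, Jo, Helix), (28, 19, Jo, Zephyr), (31, 19, Ned, Gamma), (31, 19, Ned, Helix), (31, 19, Ned, Zephyr), (32, 19, Bo, Gamma), (32, 19, Bo, Helix), (32, 19, Bo, Zephyr), (4, 10, Tai, Atlas), (4, 10, Tai, Beta), (4, 10, Tai, Echo), (4, 10, Tai, Gamma), (7, 19, Cal, Gamma), (7, 19, Cal, Helix), (7, 19, Cal, Zephyr)}
Apply σ_{aname ≠ Ned}; surviving tuples: {(13, 19, Gus, Gamma), (13, 19, Gus, Helix), (13, 19, Gus, Zephyr), (16, 10, Ola, Atlas), (16, 10, Ola, Beta), (16, 10, Ola, Echo), (16, 10, Ola, Gamma), (20, 10, Bo, Atlas), (20, 10, Bo, Beta), (20, 10, Bo, Echo), (20, 10, Bo, Gamma), (23, 10, Ada, Atlas), (23, 10, Ada, Beta), (23, 10, Ada, Echo), (23, 10, Ada, Gamma), (24, 19, Eve, Gamma), (24, 19, Eve, Helix), (24, 19, Eve, Zephyr), (27, 10, Ola, Atlas), (27, 10, Ola, Beta), (27, 10, Ola, Echo), (27, 10, Ola, Gamma), (28, 19, Jo, Gamma), (28, 19, Jo, Helix), (28, 19, Jo, Zephyr), (32, 19, Bo, Gamma), (32, 19, Bo, Helix), (32, 19, Bo, Zephyr), (4, 10, Tai, Atlas), (4, 10, Tai, Beta), (4, 10, Tai, Echo), (4, 10, Tai, Gamma), (7, 19, Cal, Gamma), (7, 19, Cal, Helix), (7, 19, Cal, Zephyr)}
Apply σ_{aid ≥ 10 and mid ≠ 16}; surviving tuples: {(13, 19, Gus, Gamma), (13, 19, Gus, Helix), (13, 19, Gus, Zephyr), (20, 10, Bo, Atlas), (20, 10, Bo, Beta), (20, 10, Bo, Echo), (20, 10, Bo, Gamma), (23, 10, Ada, Atlas), (23, 10, Ada, Beta), (23, 10, Ada, Echo), (23, 10, Ada, Gamma), (24, 19, Eve, Gamma), (24, 19, Eve, Helix), (24, 19, Eve, Zephyr), (27, 10, Ola, Atlas), (27, 10, Ola, Beta), (27, 10, Ola, Echo), (27, 10, Ola, Gamma), (28, 19, Jo, Gamma), (28, 19, Jo, Helix), (28, 19, Jo, Zephyr), (32, 19, Bo, Gamma), (32, 19, Bo, Helix), (32, 19, Bo, Zephyr), (4, 10, Tai, Atlas), (4, 10, Tai, Beta), (4, 10, Tai, Echo), (4, 10, Tai, Gamma), (7, 19, Cal, Gamma), (7, 19, Cal, Helix), (7, 19, Cal, Zephyr)}
π[mid, aid]: project onto (mid, aid) (22 duplicate(s) eliminated) → {(13, 19), (20, 10), (23, 10), (24, 19), (27, 10), (28, 19), (32, 19), (4, 10), (7, 19)}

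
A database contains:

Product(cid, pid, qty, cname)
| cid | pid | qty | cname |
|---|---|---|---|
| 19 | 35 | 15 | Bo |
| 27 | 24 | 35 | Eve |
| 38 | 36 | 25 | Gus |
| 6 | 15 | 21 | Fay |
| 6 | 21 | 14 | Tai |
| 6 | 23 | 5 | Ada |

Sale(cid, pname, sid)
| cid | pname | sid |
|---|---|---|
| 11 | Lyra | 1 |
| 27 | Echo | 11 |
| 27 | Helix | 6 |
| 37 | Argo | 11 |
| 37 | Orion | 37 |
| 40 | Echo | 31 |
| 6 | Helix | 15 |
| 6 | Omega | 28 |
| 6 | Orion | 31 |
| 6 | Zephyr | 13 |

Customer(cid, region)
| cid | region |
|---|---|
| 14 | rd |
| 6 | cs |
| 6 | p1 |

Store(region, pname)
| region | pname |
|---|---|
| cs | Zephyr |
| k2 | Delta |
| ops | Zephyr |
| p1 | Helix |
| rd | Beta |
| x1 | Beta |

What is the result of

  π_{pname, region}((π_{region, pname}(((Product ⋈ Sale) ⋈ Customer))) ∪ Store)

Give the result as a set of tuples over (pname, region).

Joining Product and Sale on cid yields {(27, 24, 35, Eve, Echo, 11), (27, 24, 35, Eve, Helix, 6), (6, 15, 21, Fay, Helix, 15), (6, 15, 21, Fay, Omega, 28), (6, 15, 21, Fay, Orion, 31), (6, 15, 21, Fay, Zephyr, 13), (6, 21, 14, Tai, Helix, 15), (6, 21, 14, Tai, Omega, 28), (6, 21, 14, Tai, Orion, 31), (6, 21, 14, Tai, Zephyr, 13), (6, 23, 5, Ada, Helix, 15), (6, 23, 5, Ada, Omega, 28), (6, 23, 5, Ada, Orion, 31), (6, 23, 5, Ada, Zephyr, 13)}.
Joining (Product ⋈ Sale) and Customer on cid yields {(6, 15, 21, Fay, Helix, 15, cs), (6, 15, 21, Fay, Helix, 15, p1), (6, 15, 21, Fay, Omega, 28, cs), (6, 15, 21, Fay, Omega, 28, p1), (6, 15, 21, Fay, Orion, 31, cs), (6, 15, 21, Fay, Orion, 31, p1), (6, 15, 21, Fay, Zephyr, 13, cs), (6, 15, 21, Fay, Zephyr, 13, p1), (6, 21, 14, Tai, Helix, 15, cs), (6, 21, 14, Tai, Helix, 15, p1), (6, 21, 14, Tai, Omega, 28, cs), (6, 21, 14, Tai, Omega, 28, p1), (6, 21, 14, Tai, Orion, 31, cs), (6, 21, 14, Tai, Orion, 31, p1), (6, 21, 14, Tai, Zephyr, 13, cs), (6, 21, 14, Tai, Zephyr, 13, p1), (6, 23, 5, Ada, Helix, 15, cs), (6, 23, 5, Ada, Helix, 15, p1), (6, 23, 5, Ada, Omega, 28, cs), (6, 23, 5, Ada, Omega, 28, p1), (6, 23, 5, Ada, Orion, 31, cs), (6, 23, 5, Ada, Orion, 31, p1), (6, 23, 5, Ada, Zephyr, 13, cs), (6, 23, 5, Ada, Zephyr, 13, p1)}.
Keep only column(s) region, pname (16 duplicate(s) eliminated): {(cs, Helix), (cs, Omega), (cs, Orion), (cs, Zephyr), (p1, Helix), (p1, Omega), (p1, Orion), (p1, Zephyr)}
Set union of the two operands is {(cs, Helix), (cs, Omega), (cs, Orion), (cs, Zephyr), (k2, Delta), (ops, Zephyr), (p1, Helix), (p1, Omega), (p1, Orion), (p1, Zephyr), (rd, Beta), (x1, Beta)}.
Keep only column(s) pname, region: {(Beta, rd), (Beta, x1), (Delta, k2), (Helix, cs), (Helix, p1), (Omega, cs), (Omega, p1), (Orion, cs), (Orion, p1), (Zephyr, cs), (Zephyr, ops), (Zephyr, p1)}

{(Beta, rd), (Beta, x1), (Delta, k2), (Helix, cs), (Helix, p1), (Omega, cs), (Omega, p1), (Orion, cs), (Orion, p1), (Zephyr, cs), (Zephyr, ops), (Zephyr, p1)}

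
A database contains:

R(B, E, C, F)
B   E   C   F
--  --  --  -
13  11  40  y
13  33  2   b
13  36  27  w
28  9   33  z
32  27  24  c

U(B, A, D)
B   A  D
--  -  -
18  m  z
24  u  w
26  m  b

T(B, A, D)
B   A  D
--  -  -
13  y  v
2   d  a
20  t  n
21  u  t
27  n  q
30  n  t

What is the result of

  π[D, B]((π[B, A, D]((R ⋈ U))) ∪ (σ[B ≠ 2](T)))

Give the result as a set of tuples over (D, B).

{(n, 20), (q, 27), (t, 21), (t, 30), (v, 13)}

R ⋈ U (natural join on B): {}
π_{B, A, D} gives {}.
Selection B ≠ 2: {(13, y, v), (20, t, n), (21, u, t), (27, n, q), (30, n, t)}
Union: {} with {(13, y, v), (20, t, n), (21, u, t), (27, n, q), (30, n, t)} → {(13, y, v), (20, t, n), (21, u, t), (27, n, q), (30, n, t)}
π_{D, B} gives {(n, 20), (q, 27), (t, 21), (t, 30), (v, 13)}.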